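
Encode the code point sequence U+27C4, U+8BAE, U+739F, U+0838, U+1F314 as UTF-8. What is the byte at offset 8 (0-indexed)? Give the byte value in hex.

U+27C4 → 3-byte form E2 9F 84 at offsets 0–2.
U+8BAE → 3-byte form E8 AE AE at offsets 3–5.
U+739F → 3-byte form E7 8E 9F at offsets 6–8.
Offset 8 falls in char 3's range; it's byte 3 of E7 8E 9F = 0x9F.

0x9F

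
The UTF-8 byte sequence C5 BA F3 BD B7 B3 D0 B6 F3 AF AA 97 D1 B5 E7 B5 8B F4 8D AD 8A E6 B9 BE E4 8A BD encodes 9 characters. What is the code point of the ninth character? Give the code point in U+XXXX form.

Offset 0: leading byte 0xC5 = 11000101 → 2-byte char #1 = C5 BA.
Offset 2: leading byte 0xF3 = 11110011 → 4-byte char #2 = F3 BD B7 B3.
Offset 6: leading byte 0xD0 = 11010000 → 2-byte char #3 = D0 B6.
Offset 8: leading byte 0xF3 = 11110011 → 4-byte char #4 = F3 AF AA 97.
Offset 12: leading byte 0xD1 = 11010001 → 2-byte char #5 = D1 B5.
Offset 14: leading byte 0xE7 = 11100111 → 3-byte char #6 = E7 B5 8B.
Offset 17: leading byte 0xF4 = 11110100 → 4-byte char #7 = F4 8D AD 8A.
Offset 21: leading byte 0xE6 = 11100110 → 3-byte char #8 = E6 B9 BE.
Offset 24: leading byte 0xE4 = 11100100 → 3-byte char #9 = E4 8A BD.
Leading byte 0xE4 = 11100100 matches 1110xxxx → 3-byte sequence.
Byte 1: 0xE4 = 11100100, payload 0100 (4 bits).
Byte 2: 0x8A = 10001010 (10xxxxxx ✓), payload 001010.
Byte 3: 0xBD = 10111101 (10xxxxxx ✓), payload 111101.
Concatenate: 0100001010111101 = 0x42BD (16 bits → U+42BD).

U+42BD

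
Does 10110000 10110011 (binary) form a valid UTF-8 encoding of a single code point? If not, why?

invalid (continuation byte with no leading byte)

Byte 0xB0 = 10110000 has the form 10xxxxxx — a continuation byte — but there is no preceding leading byte.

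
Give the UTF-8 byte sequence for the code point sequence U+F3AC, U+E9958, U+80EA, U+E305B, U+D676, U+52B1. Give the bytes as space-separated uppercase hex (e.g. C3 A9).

EF 8E AC F3 A9 A5 98 E8 83 AA F3 A3 81 9B ED 99 B6 E5 8A B1

U+F3AC: 3-byte form → EF 8E AC.
U+E9958: 4-byte form → F3 A9 A5 98.
U+80EA: 3-byte form → E8 83 AA.
U+E305B: 4-byte form → F3 A3 81 9B.
U+D676: 3-byte form → ED 99 B6.
U+52B1: 3-byte form → E5 8A B1.
Concatenated (20 bytes): EF 8E AC F3 A9 A5 98 E8 83 AA F3 A3 81 9B ED 99 B6 E5 8A B1.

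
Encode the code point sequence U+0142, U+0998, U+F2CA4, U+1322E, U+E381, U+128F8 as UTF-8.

C5 82 E0 A6 98 F3 B2 B2 A4 F0 93 88 AE EE 8E 81 F0 92 A3 B8

U+0142: 2-byte form → C5 82.
U+0998: 3-byte form → E0 A6 98.
U+F2CA4: 4-byte form → F3 B2 B2 A4.
U+1322E: 4-byte form → F0 93 88 AE.
U+E381: 3-byte form → EE 8E 81.
U+128F8: 4-byte form → F0 92 A3 B8.
Concatenated (20 bytes): C5 82 E0 A6 98 F3 B2 B2 A4 F0 93 88 AE EE 8E 81 F0 92 A3 B8.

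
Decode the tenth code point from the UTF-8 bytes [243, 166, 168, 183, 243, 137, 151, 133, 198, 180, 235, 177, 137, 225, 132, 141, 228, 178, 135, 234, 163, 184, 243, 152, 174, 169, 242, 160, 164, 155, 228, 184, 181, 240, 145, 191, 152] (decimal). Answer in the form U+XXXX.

U+4E35

Offset 0: leading byte 0xF3 = 11110011 → 4-byte char #1 = F3 A6 A8 B7.
Offset 4: leading byte 0xF3 = 11110011 → 4-byte char #2 = F3 89 97 85.
Offset 8: leading byte 0xC6 = 11000110 → 2-byte char #3 = C6 B4.
Offset 10: leading byte 0xEB = 11101011 → 3-byte char #4 = EB B1 89.
Offset 13: leading byte 0xE1 = 11100001 → 3-byte char #5 = E1 84 8D.
Offset 16: leading byte 0xE4 = 11100100 → 3-byte char #6 = E4 B2 87.
Offset 19: leading byte 0xEA = 11101010 → 3-byte char #7 = EA A3 B8.
Offset 22: leading byte 0xF3 = 11110011 → 4-byte char #8 = F3 98 AE A9.
Offset 26: leading byte 0xF2 = 11110010 → 4-byte char #9 = F2 A0 A4 9B.
Offset 30: leading byte 0xE4 = 11100100 → 3-byte char #10 = E4 B8 B5.
Leading byte 0xE4 = 11100100 matches 1110xxxx → 3-byte sequence.
Byte 1: 0xE4 = 11100100, payload 0100 (4 bits).
Byte 2: 0xB8 = 10111000 (10xxxxxx ✓), payload 111000.
Byte 3: 0xB5 = 10110101 (10xxxxxx ✓), payload 110101.
Concatenate: 0100111000110101 = 0x4E35 (16 bits → U+4E35).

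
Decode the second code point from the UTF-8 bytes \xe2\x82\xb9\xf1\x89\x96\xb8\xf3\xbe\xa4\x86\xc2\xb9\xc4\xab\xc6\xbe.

U+495B8

Offset 0: leading byte 0xE2 = 11100010 → 3-byte char #1 = E2 82 B9.
Offset 3: leading byte 0xF1 = 11110001 → 4-byte char #2 = F1 89 96 B8.
Leading byte 0xF1 = 11110001 matches 11110xxx → 4-byte sequence.
Byte 1: 0xF1 = 11110001, payload 001 (3 bits).
Byte 2: 0x89 = 10001001 (10xxxxxx ✓), payload 001001.
Byte 3: 0x96 = 10010110 (10xxxxxx ✓), payload 010110.
Byte 4: 0xB8 = 10111000 (10xxxxxx ✓), payload 111000.
Concatenate: 001001001010110111000 = 0x495B8 (21 bits → U+495B8).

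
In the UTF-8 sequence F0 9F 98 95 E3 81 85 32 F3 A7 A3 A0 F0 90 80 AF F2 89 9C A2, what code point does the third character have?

U+0032

Offset 0: leading byte 0xF0 = 11110000 → 4-byte char #1 = F0 9F 98 95.
Offset 4: leading byte 0xE3 = 11100011 → 3-byte char #2 = E3 81 85.
Offset 7: leading byte 0x32 = 00110010 → 1-byte char #3 = 32.
Leading byte 0x32 = 00110010 matches 0xxxxxxx → 1-byte sequence.
Byte 1: 0x32 = 00110010, payload 0110010 (7 bits).
Concatenate: 0110010 = 0x32 (7 bits → U+0032).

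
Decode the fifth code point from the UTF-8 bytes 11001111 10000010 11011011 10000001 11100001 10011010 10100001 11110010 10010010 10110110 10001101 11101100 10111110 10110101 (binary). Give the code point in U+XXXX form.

Offset 0: leading byte 0xCF = 11001111 → 2-byte char #1 = CF 82.
Offset 2: leading byte 0xDB = 11011011 → 2-byte char #2 = DB 81.
Offset 4: leading byte 0xE1 = 11100001 → 3-byte char #3 = E1 9A A1.
Offset 7: leading byte 0xF2 = 11110010 → 4-byte char #4 = F2 92 B6 8D.
Offset 11: leading byte 0xEC = 11101100 → 3-byte char #5 = EC BE B5.
Leading byte 0xEC = 11101100 matches 1110xxxx → 3-byte sequence.
Byte 1: 0xEC = 11101100, payload 1100 (4 bits).
Byte 2: 0xBE = 10111110 (10xxxxxx ✓), payload 111110.
Byte 3: 0xB5 = 10110101 (10xxxxxx ✓), payload 110101.
Concatenate: 1100111110110101 = 0xCFB5 (16 bits → U+CFB5).

U+CFB5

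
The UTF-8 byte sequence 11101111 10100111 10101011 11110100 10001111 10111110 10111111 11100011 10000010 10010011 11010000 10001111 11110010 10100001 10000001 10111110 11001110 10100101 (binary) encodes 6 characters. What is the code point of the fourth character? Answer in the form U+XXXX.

Offset 0: leading byte 0xEF = 11101111 → 3-byte char #1 = EF A7 AB.
Offset 3: leading byte 0xF4 = 11110100 → 4-byte char #2 = F4 8F BE BF.
Offset 7: leading byte 0xE3 = 11100011 → 3-byte char #3 = E3 82 93.
Offset 10: leading byte 0xD0 = 11010000 → 2-byte char #4 = D0 8F.
Leading byte 0xD0 = 11010000 matches 110xxxxx → 2-byte sequence.
Byte 1: 0xD0 = 11010000, payload 10000 (5 bits).
Byte 2: 0x8F = 10001111 (10xxxxxx ✓), payload 001111.
Concatenate: 10000001111 = 0x40F (11 bits → U+040F).

U+040F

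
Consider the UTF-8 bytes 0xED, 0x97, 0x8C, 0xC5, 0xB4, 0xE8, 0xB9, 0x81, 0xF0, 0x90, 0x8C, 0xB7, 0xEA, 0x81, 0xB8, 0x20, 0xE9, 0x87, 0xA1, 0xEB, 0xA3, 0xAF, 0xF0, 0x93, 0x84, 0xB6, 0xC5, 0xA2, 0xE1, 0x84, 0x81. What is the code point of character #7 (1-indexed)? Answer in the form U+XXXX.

U+91E1

Offset 0: leading byte 0xED = 11101101 → 3-byte char #1 = ED 97 8C.
Offset 3: leading byte 0xC5 = 11000101 → 2-byte char #2 = C5 B4.
Offset 5: leading byte 0xE8 = 11101000 → 3-byte char #3 = E8 B9 81.
Offset 8: leading byte 0xF0 = 11110000 → 4-byte char #4 = F0 90 8C B7.
Offset 12: leading byte 0xEA = 11101010 → 3-byte char #5 = EA 81 B8.
Offset 15: leading byte 0x20 = 00100000 → 1-byte char #6 = 20.
Offset 16: leading byte 0xE9 = 11101001 → 3-byte char #7 = E9 87 A1.
Leading byte 0xE9 = 11101001 matches 1110xxxx → 3-byte sequence.
Byte 1: 0xE9 = 11101001, payload 1001 (4 bits).
Byte 2: 0x87 = 10000111 (10xxxxxx ✓), payload 000111.
Byte 3: 0xA1 = 10100001 (10xxxxxx ✓), payload 100001.
Concatenate: 1001000111100001 = 0x91E1 (16 bits → U+91E1).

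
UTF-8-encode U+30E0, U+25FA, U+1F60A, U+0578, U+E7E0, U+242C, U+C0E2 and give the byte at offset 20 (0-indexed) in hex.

0xA2

U+30E0 → 3-byte form E3 83 A0 at offsets 0–2.
U+25FA → 3-byte form E2 97 BA at offsets 3–5.
U+1F60A → 4-byte form F0 9F 98 8A at offsets 6–9.
U+0578 → 2-byte form D5 B8 at offsets 10–11.
U+E7E0 → 3-byte form EE 9F A0 at offsets 12–14.
U+242C → 3-byte form E2 90 AC at offsets 15–17.
U+C0E2 → 3-byte form EC 83 A2 at offsets 18–20.
Offset 20 falls in char 7's range; it's byte 3 of EC 83 A2 = 0xA2.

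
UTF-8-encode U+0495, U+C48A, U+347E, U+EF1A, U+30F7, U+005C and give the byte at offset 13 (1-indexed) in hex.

1-indexed offset 13 is 0-indexed offset 12.
U+0495 → 2-byte form D2 95 at offsets 0–1.
U+C48A → 3-byte form EC 92 8A at offsets 2–4.
U+347E → 3-byte form E3 91 BE at offsets 5–7.
U+EF1A → 3-byte form EE BC 9A at offsets 8–10.
U+30F7 → 3-byte form E3 83 B7 at offsets 11–13.
Offset 12 falls in char 5's range; it's byte 2 of E3 83 B7 = 0x83.

0x83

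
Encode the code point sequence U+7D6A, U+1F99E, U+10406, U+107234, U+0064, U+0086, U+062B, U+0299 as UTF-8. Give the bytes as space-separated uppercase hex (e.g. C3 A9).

E7 B5 AA F0 9F A6 9E F0 90 90 86 F4 87 88 B4 64 C2 86 D8 AB CA 99

U+7D6A: 3-byte form → E7 B5 AA.
U+1F99E: 4-byte form → F0 9F A6 9E.
U+10406: 4-byte form → F0 90 90 86.
U+107234: 4-byte form → F4 87 88 B4.
U+0064: 1-byte form → 64.
U+0086: 2-byte form → C2 86.
U+062B: 2-byte form → D8 AB.
U+0299: 2-byte form → CA 99.
Concatenated (22 bytes): E7 B5 AA F0 9F A6 9E F0 90 90 86 F4 87 88 B4 64 C2 86 D8 AB CA 99.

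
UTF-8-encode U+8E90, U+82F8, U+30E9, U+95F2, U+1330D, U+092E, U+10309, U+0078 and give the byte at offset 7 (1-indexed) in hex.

1-indexed offset 7 is 0-indexed offset 6.
U+8E90 → 3-byte form E8 BA 90 at offsets 0–2.
U+82F8 → 3-byte form E8 8B B8 at offsets 3–5.
U+30E9 → 3-byte form E3 83 A9 at offsets 6–8.
Offset 6 falls in char 3's range; it's byte 1 of E3 83 A9 = 0xE3.

0xE3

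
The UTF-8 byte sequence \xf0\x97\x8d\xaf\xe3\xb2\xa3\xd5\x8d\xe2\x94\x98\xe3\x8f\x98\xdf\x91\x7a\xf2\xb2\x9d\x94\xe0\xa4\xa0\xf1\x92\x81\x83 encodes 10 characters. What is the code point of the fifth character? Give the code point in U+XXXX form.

U+33D8

Offset 0: leading byte 0xF0 = 11110000 → 4-byte char #1 = F0 97 8D AF.
Offset 4: leading byte 0xE3 = 11100011 → 3-byte char #2 = E3 B2 A3.
Offset 7: leading byte 0xD5 = 11010101 → 2-byte char #3 = D5 8D.
Offset 9: leading byte 0xE2 = 11100010 → 3-byte char #4 = E2 94 98.
Offset 12: leading byte 0xE3 = 11100011 → 3-byte char #5 = E3 8F 98.
Leading byte 0xE3 = 11100011 matches 1110xxxx → 3-byte sequence.
Byte 1: 0xE3 = 11100011, payload 0011 (4 bits).
Byte 2: 0x8F = 10001111 (10xxxxxx ✓), payload 001111.
Byte 3: 0x98 = 10011000 (10xxxxxx ✓), payload 011000.
Concatenate: 0011001111011000 = 0x33D8 (16 bits → U+33D8).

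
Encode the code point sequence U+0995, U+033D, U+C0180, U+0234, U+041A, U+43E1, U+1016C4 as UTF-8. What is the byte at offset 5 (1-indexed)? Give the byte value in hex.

1-indexed offset 5 is 0-indexed offset 4.
U+0995 → 3-byte form E0 A6 95 at offsets 0–2.
U+033D → 2-byte form CC BD at offsets 3–4.
Offset 4 falls in char 2's range; it's byte 2 of CC BD = 0xBD.

0xBD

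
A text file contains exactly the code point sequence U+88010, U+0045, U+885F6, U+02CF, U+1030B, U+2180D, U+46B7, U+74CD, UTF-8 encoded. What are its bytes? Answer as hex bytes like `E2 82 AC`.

F2 88 80 90 45 F2 88 97 B6 CB 8F F0 90 8C 8B F0 A1 A0 8D E4 9A B7 E7 93 8D

U+88010: 4-byte form → F2 88 80 90.
U+0045: 1-byte form → 45.
U+885F6: 4-byte form → F2 88 97 B6.
U+02CF: 2-byte form → CB 8F.
U+1030B: 4-byte form → F0 90 8C 8B.
U+2180D: 4-byte form → F0 A1 A0 8D.
U+46B7: 3-byte form → E4 9A B7.
U+74CD: 3-byte form → E7 93 8D.
Concatenated (25 bytes): F2 88 80 90 45 F2 88 97 B6 CB 8F F0 90 8C 8B F0 A1 A0 8D E4 9A B7 E7 93 8D.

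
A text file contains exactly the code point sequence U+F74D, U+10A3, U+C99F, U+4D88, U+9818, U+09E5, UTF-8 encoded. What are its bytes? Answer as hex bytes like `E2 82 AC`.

EF 9D 8D E1 82 A3 EC A6 9F E4 B6 88 E9 A0 98 E0 A7 A5

U+F74D: 3-byte form → EF 9D 8D.
U+10A3: 3-byte form → E1 82 A3.
U+C99F: 3-byte form → EC A6 9F.
U+4D88: 3-byte form → E4 B6 88.
U+9818: 3-byte form → E9 A0 98.
U+09E5: 3-byte form → E0 A7 A5.
Concatenated (18 bytes): EF 9D 8D E1 82 A3 EC A6 9F E4 B6 88 E9 A0 98 E0 A7 A5.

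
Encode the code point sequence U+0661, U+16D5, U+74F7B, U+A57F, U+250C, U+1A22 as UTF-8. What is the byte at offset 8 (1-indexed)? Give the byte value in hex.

0xBD

1-indexed offset 8 is 0-indexed offset 7.
U+0661 → 2-byte form D9 A1 at offsets 0–1.
U+16D5 → 3-byte form E1 9B 95 at offsets 2–4.
U+74F7B → 4-byte form F1 B4 BD BB at offsets 5–8.
Offset 7 falls in char 3's range; it's byte 3 of F1 B4 BD BB = 0xBD.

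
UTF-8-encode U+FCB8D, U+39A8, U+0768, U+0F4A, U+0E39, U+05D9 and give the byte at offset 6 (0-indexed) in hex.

U+FCB8D → 4-byte form F3 BC AE 8D at offsets 0–3.
U+39A8 → 3-byte form E3 A6 A8 at offsets 4–6.
Offset 6 falls in char 2's range; it's byte 3 of E3 A6 A8 = 0xA8.

0xA8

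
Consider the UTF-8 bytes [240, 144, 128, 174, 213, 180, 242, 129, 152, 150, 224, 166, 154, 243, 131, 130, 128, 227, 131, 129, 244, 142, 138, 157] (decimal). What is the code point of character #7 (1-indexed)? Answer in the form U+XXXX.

U+10E29D

Offset 0: leading byte 0xF0 = 11110000 → 4-byte char #1 = F0 90 80 AE.
Offset 4: leading byte 0xD5 = 11010101 → 2-byte char #2 = D5 B4.
Offset 6: leading byte 0xF2 = 11110010 → 4-byte char #3 = F2 81 98 96.
Offset 10: leading byte 0xE0 = 11100000 → 3-byte char #4 = E0 A6 9A.
Offset 13: leading byte 0xF3 = 11110011 → 4-byte char #5 = F3 83 82 80.
Offset 17: leading byte 0xE3 = 11100011 → 3-byte char #6 = E3 83 81.
Offset 20: leading byte 0xF4 = 11110100 → 4-byte char #7 = F4 8E 8A 9D.
Leading byte 0xF4 = 11110100 matches 11110xxx → 4-byte sequence.
Byte 1: 0xF4 = 11110100, payload 100 (3 bits).
Byte 2: 0x8E = 10001110 (10xxxxxx ✓), payload 001110.
Byte 3: 0x8A = 10001010 (10xxxxxx ✓), payload 001010.
Byte 4: 0x9D = 10011101 (10xxxxxx ✓), payload 011101.
Concatenate: 100001110001010011101 = 0x10E29D (21 bits → U+10E29D).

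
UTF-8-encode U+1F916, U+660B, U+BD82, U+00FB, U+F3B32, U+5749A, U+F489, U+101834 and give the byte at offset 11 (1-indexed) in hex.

0xC3

1-indexed offset 11 is 0-indexed offset 10.
U+1F916 → 4-byte form F0 9F A4 96 at offsets 0–3.
U+660B → 3-byte form E6 98 8B at offsets 4–6.
U+BD82 → 3-byte form EB B6 82 at offsets 7–9.
U+00FB → 2-byte form C3 BB at offsets 10–11.
Offset 10 falls in char 4's range; it's byte 1 of C3 BB = 0xC3.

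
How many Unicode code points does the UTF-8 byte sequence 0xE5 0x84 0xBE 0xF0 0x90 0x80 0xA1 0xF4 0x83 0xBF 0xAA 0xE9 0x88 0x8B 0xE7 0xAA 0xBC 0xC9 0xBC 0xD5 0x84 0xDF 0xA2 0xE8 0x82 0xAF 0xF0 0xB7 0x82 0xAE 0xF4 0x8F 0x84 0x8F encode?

Byte at offset 0: 0xE5 = 11100101 → 3-byte char (#1). Advance 3.
Byte at offset 3: 0xF0 = 11110000 → 4-byte char (#2). Advance 4.
Byte at offset 7: 0xF4 = 11110100 → 4-byte char (#3). Advance 4.
Byte at offset 11: 0xE9 = 11101001 → 3-byte char (#4). Advance 3.
Byte at offset 14: 0xE7 = 11100111 → 3-byte char (#5). Advance 3.
Byte at offset 17: 0xC9 = 11001001 → 2-byte char (#6). Advance 2.
Byte at offset 19: 0xD5 = 11010101 → 2-byte char (#7). Advance 2.
Byte at offset 21: 0xDF = 11011111 → 2-byte char (#8). Advance 2.
Byte at offset 23: 0xE8 = 11101000 → 3-byte char (#9). Advance 3.
Byte at offset 26: 0xF0 = 11110000 → 4-byte char (#10). Advance 4.
Byte at offset 30: 0xF4 = 11110100 → 4-byte char (#11). Advance 4.
Reached end at offset 34 after 11 code points.

11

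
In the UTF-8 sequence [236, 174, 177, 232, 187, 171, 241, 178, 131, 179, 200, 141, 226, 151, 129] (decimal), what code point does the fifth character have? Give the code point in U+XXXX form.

U+25C1

Offset 0: leading byte 0xEC = 11101100 → 3-byte char #1 = EC AE B1.
Offset 3: leading byte 0xE8 = 11101000 → 3-byte char #2 = E8 BB AB.
Offset 6: leading byte 0xF1 = 11110001 → 4-byte char #3 = F1 B2 83 B3.
Offset 10: leading byte 0xC8 = 11001000 → 2-byte char #4 = C8 8D.
Offset 12: leading byte 0xE2 = 11100010 → 3-byte char #5 = E2 97 81.
Leading byte 0xE2 = 11100010 matches 1110xxxx → 3-byte sequence.
Byte 1: 0xE2 = 11100010, payload 0010 (4 bits).
Byte 2: 0x97 = 10010111 (10xxxxxx ✓), payload 010111.
Byte 3: 0x81 = 10000001 (10xxxxxx ✓), payload 000001.
Concatenate: 0010010111000001 = 0x25C1 (16 bits → U+25C1).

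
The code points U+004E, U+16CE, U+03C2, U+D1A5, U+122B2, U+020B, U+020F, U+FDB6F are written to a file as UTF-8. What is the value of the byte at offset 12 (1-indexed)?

0x8A

1-indexed offset 12 is 0-indexed offset 11.
U+004E → 1-byte form 4E at offsets 0–0.
U+16CE → 3-byte form E1 9B 8E at offsets 1–3.
U+03C2 → 2-byte form CF 82 at offsets 4–5.
U+D1A5 → 3-byte form ED 86 A5 at offsets 6–8.
U+122B2 → 4-byte form F0 92 8A B2 at offsets 9–12.
Offset 11 falls in char 5's range; it's byte 3 of F0 92 8A B2 = 0x8A.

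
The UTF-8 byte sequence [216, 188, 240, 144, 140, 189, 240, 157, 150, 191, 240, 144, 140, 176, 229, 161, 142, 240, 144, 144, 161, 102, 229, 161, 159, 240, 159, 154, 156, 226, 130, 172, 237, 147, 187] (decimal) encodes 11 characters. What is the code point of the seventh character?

Offset 0: leading byte 0xD8 = 11011000 → 2-byte char #1 = D8 BC.
Offset 2: leading byte 0xF0 = 11110000 → 4-byte char #2 = F0 90 8C BD.
Offset 6: leading byte 0xF0 = 11110000 → 4-byte char #3 = F0 9D 96 BF.
Offset 10: leading byte 0xF0 = 11110000 → 4-byte char #4 = F0 90 8C B0.
Offset 14: leading byte 0xE5 = 11100101 → 3-byte char #5 = E5 A1 8E.
Offset 17: leading byte 0xF0 = 11110000 → 4-byte char #6 = F0 90 90 A1.
Offset 21: leading byte 0x66 = 01100110 → 1-byte char #7 = 66.
Leading byte 0x66 = 01100110 matches 0xxxxxxx → 1-byte sequence.
Byte 1: 0x66 = 01100110, payload 1100110 (7 bits).
Concatenate: 1100110 = 0x66 (7 bits → U+0066).

U+0066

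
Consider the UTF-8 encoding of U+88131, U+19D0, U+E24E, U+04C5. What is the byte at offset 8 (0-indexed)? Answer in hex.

U+88131 → 4-byte form F2 88 84 B1 at offsets 0–3.
U+19D0 → 3-byte form E1 A7 90 at offsets 4–6.
U+E24E → 3-byte form EE 89 8E at offsets 7–9.
Offset 8 falls in char 3's range; it's byte 2 of EE 89 8E = 0x89.

0x89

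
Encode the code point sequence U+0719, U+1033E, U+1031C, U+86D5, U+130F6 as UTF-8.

DC 99 F0 90 8C BE F0 90 8C 9C E8 9B 95 F0 93 83 B6

U+0719: 2-byte form → DC 99.
U+1033E: 4-byte form → F0 90 8C BE.
U+1031C: 4-byte form → F0 90 8C 9C.
U+86D5: 3-byte form → E8 9B 95.
U+130F6: 4-byte form → F0 93 83 B6.
Concatenated (17 bytes): DC 99 F0 90 8C BE F0 90 8C 9C E8 9B 95 F0 93 83 B6.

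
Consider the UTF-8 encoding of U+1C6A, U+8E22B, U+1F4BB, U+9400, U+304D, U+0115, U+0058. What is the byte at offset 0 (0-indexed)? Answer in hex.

0xE1

U+1C6A → 3-byte form E1 B1 AA at offsets 0–2.
Offset 0 falls in char 1's range; it's byte 1 of E1 B1 AA = 0xE1.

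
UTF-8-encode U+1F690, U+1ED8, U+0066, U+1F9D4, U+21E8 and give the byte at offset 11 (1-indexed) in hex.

0xA7

1-indexed offset 11 is 0-indexed offset 10.
U+1F690 → 4-byte form F0 9F 9A 90 at offsets 0–3.
U+1ED8 → 3-byte form E1 BB 98 at offsets 4–6.
U+0066 → 1-byte form 66 at offsets 7–7.
U+1F9D4 → 4-byte form F0 9F A7 94 at offsets 8–11.
Offset 10 falls in char 4's range; it's byte 3 of F0 9F A7 94 = 0xA7.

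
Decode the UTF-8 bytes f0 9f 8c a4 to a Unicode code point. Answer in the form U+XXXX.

U+1F324

Leading byte 0xF0 = 11110000 matches 11110xxx → 4-byte sequence.
Byte 1: 0xF0 = 11110000, payload 000 (3 bits).
Byte 2: 0x9F = 10011111 (10xxxxxx ✓), payload 011111.
Byte 3: 0x8C = 10001100 (10xxxxxx ✓), payload 001100.
Byte 4: 0xA4 = 10100100 (10xxxxxx ✓), payload 100100.
Concatenate: 000011111001100100100 = 0x1F324 (21 bits → U+1F324).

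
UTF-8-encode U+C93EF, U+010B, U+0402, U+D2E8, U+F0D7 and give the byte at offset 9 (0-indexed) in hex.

0x8B

U+C93EF → 4-byte form F3 89 8F AF at offsets 0–3.
U+010B → 2-byte form C4 8B at offsets 4–5.
U+0402 → 2-byte form D0 82 at offsets 6–7.
U+D2E8 → 3-byte form ED 8B A8 at offsets 8–10.
Offset 9 falls in char 4's range; it's byte 2 of ED 8B A8 = 0x8B.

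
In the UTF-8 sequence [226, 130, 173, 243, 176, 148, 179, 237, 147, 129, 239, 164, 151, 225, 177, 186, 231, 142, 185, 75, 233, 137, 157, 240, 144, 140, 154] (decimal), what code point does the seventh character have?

U+004B

Offset 0: leading byte 0xE2 = 11100010 → 3-byte char #1 = E2 82 AD.
Offset 3: leading byte 0xF3 = 11110011 → 4-byte char #2 = F3 B0 94 B3.
Offset 7: leading byte 0xED = 11101101 → 3-byte char #3 = ED 93 81.
Offset 10: leading byte 0xEF = 11101111 → 3-byte char #4 = EF A4 97.
Offset 13: leading byte 0xE1 = 11100001 → 3-byte char #5 = E1 B1 BA.
Offset 16: leading byte 0xE7 = 11100111 → 3-byte char #6 = E7 8E B9.
Offset 19: leading byte 0x4B = 01001011 → 1-byte char #7 = 4B.
Leading byte 0x4B = 01001011 matches 0xxxxxxx → 1-byte sequence.
Byte 1: 0x4B = 01001011, payload 1001011 (7 bits).
Concatenate: 1001011 = 0x4B (7 bits → U+004B).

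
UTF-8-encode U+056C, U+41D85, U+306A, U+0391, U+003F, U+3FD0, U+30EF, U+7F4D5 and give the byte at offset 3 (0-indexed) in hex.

U+056C → 2-byte form D5 AC at offsets 0–1.
U+41D85 → 4-byte form F1 81 B6 85 at offsets 2–5.
Offset 3 falls in char 2's range; it's byte 2 of F1 81 B6 85 = 0x81.

0x81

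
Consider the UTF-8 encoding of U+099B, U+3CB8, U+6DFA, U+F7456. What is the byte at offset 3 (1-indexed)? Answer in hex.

0x9B

1-indexed offset 3 is 0-indexed offset 2.
U+099B → 3-byte form E0 A6 9B at offsets 0–2.
Offset 2 falls in char 1's range; it's byte 3 of E0 A6 9B = 0x9B.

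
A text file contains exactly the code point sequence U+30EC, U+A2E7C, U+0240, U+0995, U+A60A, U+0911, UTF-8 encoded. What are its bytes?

U+30EC: 3-byte form → E3 83 AC.
U+A2E7C: 4-byte form → F2 A2 B9 BC.
U+0240: 2-byte form → C9 80.
U+0995: 3-byte form → E0 A6 95.
U+A60A: 3-byte form → EA 98 8A.
U+0911: 3-byte form → E0 A4 91.
Concatenated (18 bytes): E3 83 AC F2 A2 B9 BC C9 80 E0 A6 95 EA 98 8A E0 A4 91.

E3 83 AC F2 A2 B9 BC C9 80 E0 A6 95 EA 98 8A E0 A4 91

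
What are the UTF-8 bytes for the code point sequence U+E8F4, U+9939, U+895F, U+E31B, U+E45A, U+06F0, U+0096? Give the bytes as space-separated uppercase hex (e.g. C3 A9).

EE A3 B4 E9 A4 B9 E8 A5 9F EE 8C 9B EE 91 9A DB B0 C2 96

U+E8F4: 3-byte form → EE A3 B4.
U+9939: 3-byte form → E9 A4 B9.
U+895F: 3-byte form → E8 A5 9F.
U+E31B: 3-byte form → EE 8C 9B.
U+E45A: 3-byte form → EE 91 9A.
U+06F0: 2-byte form → DB B0.
U+0096: 2-byte form → C2 96.
Concatenated (19 bytes): EE A3 B4 E9 A4 B9 E8 A5 9F EE 8C 9B EE 91 9A DB B0 C2 96.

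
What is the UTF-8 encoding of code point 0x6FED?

U+6FED = 0x6FED = 28653 decimal. In range U+0800–U+FFFF → 3-byte form: 1110xxxx 10xxxxxx 10xxxxxx.
Binary (16 bits): 0110111111101101.
Split 4+6+6: 0110 | 111111 | 101101.
Byte 1: 11100110 = 0xE6.
Byte 2: 10111111 = 0xBF.
Byte 3: 10101101 = 0xAD.

E6 BF AD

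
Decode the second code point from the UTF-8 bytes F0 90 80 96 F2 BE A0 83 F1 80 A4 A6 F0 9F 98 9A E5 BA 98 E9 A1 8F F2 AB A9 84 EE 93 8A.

U+BE803

Offset 0: leading byte 0xF0 = 11110000 → 4-byte char #1 = F0 90 80 96.
Offset 4: leading byte 0xF2 = 11110010 → 4-byte char #2 = F2 BE A0 83.
Leading byte 0xF2 = 11110010 matches 11110xxx → 4-byte sequence.
Byte 1: 0xF2 = 11110010, payload 010 (3 bits).
Byte 2: 0xBE = 10111110 (10xxxxxx ✓), payload 111110.
Byte 3: 0xA0 = 10100000 (10xxxxxx ✓), payload 100000.
Byte 4: 0x83 = 10000011 (10xxxxxx ✓), payload 000011.
Concatenate: 010111110100000000011 = 0xBE803 (21 bits → U+BE803).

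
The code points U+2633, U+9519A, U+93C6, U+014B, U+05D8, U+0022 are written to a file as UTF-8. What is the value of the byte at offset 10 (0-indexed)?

U+2633 → 3-byte form E2 98 B3 at offsets 0–2.
U+9519A → 4-byte form F2 95 86 9A at offsets 3–6.
U+93C6 → 3-byte form E9 8F 86 at offsets 7–9.
U+014B → 2-byte form C5 8B at offsets 10–11.
Offset 10 falls in char 4's range; it's byte 1 of C5 8B = 0xC5.

0xC5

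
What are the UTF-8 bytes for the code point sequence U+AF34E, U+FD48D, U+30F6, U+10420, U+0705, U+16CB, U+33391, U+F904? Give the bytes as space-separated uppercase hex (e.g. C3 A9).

U+AF34E: 4-byte form → F2 AF 8D 8E.
U+FD48D: 4-byte form → F3 BD 92 8D.
U+30F6: 3-byte form → E3 83 B6.
U+10420: 4-byte form → F0 90 90 A0.
U+0705: 2-byte form → DC 85.
U+16CB: 3-byte form → E1 9B 8B.
U+33391: 4-byte form → F0 B3 8E 91.
U+F904: 3-byte form → EF A4 84.
Concatenated (27 bytes): F2 AF 8D 8E F3 BD 92 8D E3 83 B6 F0 90 90 A0 DC 85 E1 9B 8B F0 B3 8E 91 EF A4 84.

F2 AF 8D 8E F3 BD 92 8D E3 83 B6 F0 90 90 A0 DC 85 E1 9B 8B F0 B3 8E 91 EF A4 84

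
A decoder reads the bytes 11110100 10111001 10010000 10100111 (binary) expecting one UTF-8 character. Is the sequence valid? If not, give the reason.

invalid (encodes a value above U+10FFFF)

Leading byte 0xF4 = 11110100 → 4-byte form.
Payload = 0x139427, which exceeds U+10FFFF, the maximum Unicode code point. (Leading bytes F5–FF, or F4 followed by ≥ 0x90, are invalid.)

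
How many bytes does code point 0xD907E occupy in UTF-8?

4

U+D907E = 0xD907E. UTF-8 uses 1 byte below 0x80, 2 below 0x800, 3 below 0x10000, 4 up to 0x10FFFF. 0xD907E is in U+10000–U+10FFFF → 4 bytes.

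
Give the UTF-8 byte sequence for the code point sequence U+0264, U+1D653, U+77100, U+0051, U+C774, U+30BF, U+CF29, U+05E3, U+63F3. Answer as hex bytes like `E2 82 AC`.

C9 A4 F0 9D 99 93 F1 B7 84 80 51 EC 9D B4 E3 82 BF EC BC A9 D7 A3 E6 8F B3

U+0264: 2-byte form → C9 A4.
U+1D653: 4-byte form → F0 9D 99 93.
U+77100: 4-byte form → F1 B7 84 80.
U+0051: 1-byte form → 51.
U+C774: 3-byte form → EC 9D B4.
U+30BF: 3-byte form → E3 82 BF.
U+CF29: 3-byte form → EC BC A9.
U+05E3: 2-byte form → D7 A3.
U+63F3: 3-byte form → E6 8F B3.
Concatenated (25 bytes): C9 A4 F0 9D 99 93 F1 B7 84 80 51 EC 9D B4 E3 82 BF EC BC A9 D7 A3 E6 8F B3.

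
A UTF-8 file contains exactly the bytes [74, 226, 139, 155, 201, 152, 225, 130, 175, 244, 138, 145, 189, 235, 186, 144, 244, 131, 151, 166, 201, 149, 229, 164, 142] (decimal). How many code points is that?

9

Byte at offset 0: 0x4A = 01001010 → 1-byte char (#1). Advance 1.
Byte at offset 1: 0xE2 = 11100010 → 3-byte char (#2). Advance 3.
Byte at offset 4: 0xC9 = 11001001 → 2-byte char (#3). Advance 2.
Byte at offset 6: 0xE1 = 11100001 → 3-byte char (#4). Advance 3.
Byte at offset 9: 0xF4 = 11110100 → 4-byte char (#5). Advance 4.
Byte at offset 13: 0xEB = 11101011 → 3-byte char (#6). Advance 3.
Byte at offset 16: 0xF4 = 11110100 → 4-byte char (#7). Advance 4.
Byte at offset 20: 0xC9 = 11001001 → 2-byte char (#8). Advance 2.
Byte at offset 22: 0xE5 = 11100101 → 3-byte char (#9). Advance 3.
Reached end at offset 25 after 9 code points.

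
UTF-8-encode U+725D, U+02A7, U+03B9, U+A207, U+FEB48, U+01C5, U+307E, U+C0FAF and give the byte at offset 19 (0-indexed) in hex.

U+725D → 3-byte form E7 89 9D at offsets 0–2.
U+02A7 → 2-byte form CA A7 at offsets 3–4.
U+03B9 → 2-byte form CE B9 at offsets 5–6.
U+A207 → 3-byte form EA 88 87 at offsets 7–9.
U+FEB48 → 4-byte form F3 BE AD 88 at offsets 10–13.
U+01C5 → 2-byte form C7 85 at offsets 14–15.
U+307E → 3-byte form E3 81 BE at offsets 16–18.
U+C0FAF → 4-byte form F3 80 BE AF at offsets 19–22.
Offset 19 falls in char 8's range; it's byte 1 of F3 80 BE AF = 0xF3.

0xF3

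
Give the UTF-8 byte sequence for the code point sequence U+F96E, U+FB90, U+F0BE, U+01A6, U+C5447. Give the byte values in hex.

EF A5 AE EF AE 90 EF 82 BE C6 A6 F3 85 91 87

U+F96E: 3-byte form → EF A5 AE.
U+FB90: 3-byte form → EF AE 90.
U+F0BE: 3-byte form → EF 82 BE.
U+01A6: 2-byte form → C6 A6.
U+C5447: 4-byte form → F3 85 91 87.
Concatenated (15 bytes): EF A5 AE EF AE 90 EF 82 BE C6 A6 F3 85 91 87.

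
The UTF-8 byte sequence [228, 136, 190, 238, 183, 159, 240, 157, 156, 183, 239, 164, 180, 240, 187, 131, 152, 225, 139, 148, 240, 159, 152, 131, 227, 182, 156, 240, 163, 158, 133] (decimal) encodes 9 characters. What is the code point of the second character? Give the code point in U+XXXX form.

U+EDDF

Offset 0: leading byte 0xE4 = 11100100 → 3-byte char #1 = E4 88 BE.
Offset 3: leading byte 0xEE = 11101110 → 3-byte char #2 = EE B7 9F.
Leading byte 0xEE = 11101110 matches 1110xxxx → 3-byte sequence.
Byte 1: 0xEE = 11101110, payload 1110 (4 bits).
Byte 2: 0xB7 = 10110111 (10xxxxxx ✓), payload 110111.
Byte 3: 0x9F = 10011111 (10xxxxxx ✓), payload 011111.
Concatenate: 1110110111011111 = 0xEDDF (16 bits → U+EDDF).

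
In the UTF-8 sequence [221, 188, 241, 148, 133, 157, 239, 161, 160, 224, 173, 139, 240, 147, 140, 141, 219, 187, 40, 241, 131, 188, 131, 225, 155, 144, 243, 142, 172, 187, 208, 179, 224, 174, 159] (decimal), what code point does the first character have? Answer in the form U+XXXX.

Offset 0: leading byte 0xDD = 11011101 → 2-byte char #1 = DD BC.
Leading byte 0xDD = 11011101 matches 110xxxxx → 2-byte sequence.
Byte 1: 0xDD = 11011101, payload 11101 (5 bits).
Byte 2: 0xBC = 10111100 (10xxxxxx ✓), payload 111100.
Concatenate: 11101111100 = 0x77C (11 bits → U+077C).

U+077C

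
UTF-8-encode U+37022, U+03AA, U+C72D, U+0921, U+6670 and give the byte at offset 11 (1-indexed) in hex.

0xA4

1-indexed offset 11 is 0-indexed offset 10.
U+37022 → 4-byte form F0 B7 80 A2 at offsets 0–3.
U+03AA → 2-byte form CE AA at offsets 4–5.
U+C72D → 3-byte form EC 9C AD at offsets 6–8.
U+0921 → 3-byte form E0 A4 A1 at offsets 9–11.
Offset 10 falls in char 4's range; it's byte 2 of E0 A4 A1 = 0xA4.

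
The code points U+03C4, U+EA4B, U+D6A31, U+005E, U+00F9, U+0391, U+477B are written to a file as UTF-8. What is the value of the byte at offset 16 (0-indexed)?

0xBB

U+03C4 → 2-byte form CF 84 at offsets 0–1.
U+EA4B → 3-byte form EE A9 8B at offsets 2–4.
U+D6A31 → 4-byte form F3 96 A8 B1 at offsets 5–8.
U+005E → 1-byte form 5E at offsets 9–9.
U+00F9 → 2-byte form C3 B9 at offsets 10–11.
U+0391 → 2-byte form CE 91 at offsets 12–13.
U+477B → 3-byte form E4 9D BB at offsets 14–16.
Offset 16 falls in char 7's range; it's byte 3 of E4 9D BB = 0xBB.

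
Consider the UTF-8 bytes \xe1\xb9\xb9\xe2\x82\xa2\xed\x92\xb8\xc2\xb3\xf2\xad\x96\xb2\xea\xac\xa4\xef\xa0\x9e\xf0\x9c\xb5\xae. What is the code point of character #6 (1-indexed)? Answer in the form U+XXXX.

U+AB24

Offset 0: leading byte 0xE1 = 11100001 → 3-byte char #1 = E1 B9 B9.
Offset 3: leading byte 0xE2 = 11100010 → 3-byte char #2 = E2 82 A2.
Offset 6: leading byte 0xED = 11101101 → 3-byte char #3 = ED 92 B8.
Offset 9: leading byte 0xC2 = 11000010 → 2-byte char #4 = C2 B3.
Offset 11: leading byte 0xF2 = 11110010 → 4-byte char #5 = F2 AD 96 B2.
Offset 15: leading byte 0xEA = 11101010 → 3-byte char #6 = EA AC A4.
Leading byte 0xEA = 11101010 matches 1110xxxx → 3-byte sequence.
Byte 1: 0xEA = 11101010, payload 1010 (4 bits).
Byte 2: 0xAC = 10101100 (10xxxxxx ✓), payload 101100.
Byte 3: 0xA4 = 10100100 (10xxxxxx ✓), payload 100100.
Concatenate: 1010101100100100 = 0xAB24 (16 bits → U+AB24).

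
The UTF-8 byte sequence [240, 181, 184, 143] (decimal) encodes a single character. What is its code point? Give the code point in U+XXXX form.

Leading byte 0xF0 = 11110000 matches 11110xxx → 4-byte sequence.
Byte 1: 0xF0 = 11110000, payload 000 (3 bits).
Byte 2: 0xB5 = 10110101 (10xxxxxx ✓), payload 110101.
Byte 3: 0xB8 = 10111000 (10xxxxxx ✓), payload 111000.
Byte 4: 0x8F = 10001111 (10xxxxxx ✓), payload 001111.
Concatenate: 000110101111000001111 = 0x35E0F (21 bits → U+35E0F).

U+35E0F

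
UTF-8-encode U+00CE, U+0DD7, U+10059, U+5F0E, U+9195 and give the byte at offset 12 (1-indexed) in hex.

0x8E

1-indexed offset 12 is 0-indexed offset 11.
U+00CE → 2-byte form C3 8E at offsets 0–1.
U+0DD7 → 3-byte form E0 B7 97 at offsets 2–4.
U+10059 → 4-byte form F0 90 81 99 at offsets 5–8.
U+5F0E → 3-byte form E5 BC 8E at offsets 9–11.
Offset 11 falls in char 4's range; it's byte 3 of E5 BC 8E = 0x8E.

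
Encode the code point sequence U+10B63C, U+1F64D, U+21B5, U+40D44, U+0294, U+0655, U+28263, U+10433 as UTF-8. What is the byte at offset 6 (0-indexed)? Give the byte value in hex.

U+10B63C → 4-byte form F4 8B 98 BC at offsets 0–3.
U+1F64D → 4-byte form F0 9F 99 8D at offsets 4–7.
Offset 6 falls in char 2's range; it's byte 3 of F0 9F 99 8D = 0x99.

0x99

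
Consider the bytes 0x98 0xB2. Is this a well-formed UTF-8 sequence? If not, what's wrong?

Byte 0x98 = 10011000 has the form 10xxxxxx — a continuation byte — but there is no preceding leading byte.

invalid (continuation byte with no leading byte)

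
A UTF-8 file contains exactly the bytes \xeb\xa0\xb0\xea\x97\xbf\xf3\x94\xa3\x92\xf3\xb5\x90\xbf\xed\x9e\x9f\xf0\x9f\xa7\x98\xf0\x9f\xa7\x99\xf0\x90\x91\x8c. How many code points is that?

8

Byte at offset 0: 0xEB = 11101011 → 3-byte char (#1). Advance 3.
Byte at offset 3: 0xEA = 11101010 → 3-byte char (#2). Advance 3.
Byte at offset 6: 0xF3 = 11110011 → 4-byte char (#3). Advance 4.
Byte at offset 10: 0xF3 = 11110011 → 4-byte char (#4). Advance 4.
Byte at offset 14: 0xED = 11101101 → 3-byte char (#5). Advance 3.
Byte at offset 17: 0xF0 = 11110000 → 4-byte char (#6). Advance 4.
Byte at offset 21: 0xF0 = 11110000 → 4-byte char (#7). Advance 4.
Byte at offset 25: 0xF0 = 11110000 → 4-byte char (#8). Advance 4.
Reached end at offset 29 after 8 code points.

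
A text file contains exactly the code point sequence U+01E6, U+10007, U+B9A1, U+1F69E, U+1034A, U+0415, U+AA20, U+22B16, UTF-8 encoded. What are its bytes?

U+01E6: 2-byte form → C7 A6.
U+10007: 4-byte form → F0 90 80 87.
U+B9A1: 3-byte form → EB A6 A1.
U+1F69E: 4-byte form → F0 9F 9A 9E.
U+1034A: 4-byte form → F0 90 8D 8A.
U+0415: 2-byte form → D0 95.
U+AA20: 3-byte form → EA A8 A0.
U+22B16: 4-byte form → F0 A2 AC 96.
Concatenated (26 bytes): C7 A6 F0 90 80 87 EB A6 A1 F0 9F 9A 9E F0 90 8D 8A D0 95 EA A8 A0 F0 A2 AC 96.

C7 A6 F0 90 80 87 EB A6 A1 F0 9F 9A 9E F0 90 8D 8A D0 95 EA A8 A0 F0 A2 AC 96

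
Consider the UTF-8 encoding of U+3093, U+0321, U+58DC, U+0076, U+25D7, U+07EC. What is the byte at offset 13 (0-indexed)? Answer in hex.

0xAC

U+3093 → 3-byte form E3 82 93 at offsets 0–2.
U+0321 → 2-byte form CC A1 at offsets 3–4.
U+58DC → 3-byte form E5 A3 9C at offsets 5–7.
U+0076 → 1-byte form 76 at offsets 8–8.
U+25D7 → 3-byte form E2 97 97 at offsets 9–11.
U+07EC → 2-byte form DF AC at offsets 12–13.
Offset 13 falls in char 6's range; it's byte 2 of DF AC = 0xAC.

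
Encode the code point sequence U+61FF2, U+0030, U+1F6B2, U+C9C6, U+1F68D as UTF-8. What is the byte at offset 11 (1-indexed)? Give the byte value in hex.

0xA7

1-indexed offset 11 is 0-indexed offset 10.
U+61FF2 → 4-byte form F1 A1 BF B2 at offsets 0–3.
U+0030 → 1-byte form 30 at offsets 4–4.
U+1F6B2 → 4-byte form F0 9F 9A B2 at offsets 5–8.
U+C9C6 → 3-byte form EC A7 86 at offsets 9–11.
Offset 10 falls in char 4's range; it's byte 2 of EC A7 86 = 0xA7.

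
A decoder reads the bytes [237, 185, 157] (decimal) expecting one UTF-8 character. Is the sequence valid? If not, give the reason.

invalid (encodes a surrogate (U+D800–U+DFFF))

Structurally a 3-byte sequence; payload = 0xDE5D.
But 0xDE5D is in U+D800–U+DFFF, the surrogate range. Surrogates are not Unicode scalar values and are forbidden in UTF-8.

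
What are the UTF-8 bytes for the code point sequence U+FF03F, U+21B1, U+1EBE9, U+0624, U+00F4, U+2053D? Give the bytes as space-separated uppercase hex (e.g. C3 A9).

F3 BF 80 BF E2 86 B1 F0 9E AF A9 D8 A4 C3 B4 F0 A0 94 BD

U+FF03F: 4-byte form → F3 BF 80 BF.
U+21B1: 3-byte form → E2 86 B1.
U+1EBE9: 4-byte form → F0 9E AF A9.
U+0624: 2-byte form → D8 A4.
U+00F4: 2-byte form → C3 B4.
U+2053D: 4-byte form → F0 A0 94 BD.
Concatenated (19 bytes): F3 BF 80 BF E2 86 B1 F0 9E AF A9 D8 A4 C3 B4 F0 A0 94 BD.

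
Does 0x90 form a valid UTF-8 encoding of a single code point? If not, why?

Byte 0x90 = 10010000 has the form 10xxxxxx — a continuation byte — but there is no preceding leading byte.

invalid (continuation byte with no leading byte)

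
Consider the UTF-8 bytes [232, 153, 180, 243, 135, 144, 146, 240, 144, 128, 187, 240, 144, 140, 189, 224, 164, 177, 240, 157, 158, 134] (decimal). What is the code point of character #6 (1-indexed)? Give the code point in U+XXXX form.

Offset 0: leading byte 0xE8 = 11101000 → 3-byte char #1 = E8 99 B4.
Offset 3: leading byte 0xF3 = 11110011 → 4-byte char #2 = F3 87 90 92.
Offset 7: leading byte 0xF0 = 11110000 → 4-byte char #3 = F0 90 80 BB.
Offset 11: leading byte 0xF0 = 11110000 → 4-byte char #4 = F0 90 8C BD.
Offset 15: leading byte 0xE0 = 11100000 → 3-byte char #5 = E0 A4 B1.
Offset 18: leading byte 0xF0 = 11110000 → 4-byte char #6 = F0 9D 9E 86.
Leading byte 0xF0 = 11110000 matches 11110xxx → 4-byte sequence.
Byte 1: 0xF0 = 11110000, payload 000 (3 bits).
Byte 2: 0x9D = 10011101 (10xxxxxx ✓), payload 011101.
Byte 3: 0x9E = 10011110 (10xxxxxx ✓), payload 011110.
Byte 4: 0x86 = 10000110 (10xxxxxx ✓), payload 000110.
Concatenate: 000011101011110000110 = 0x1D786 (21 bits → U+1D786).

U+1D786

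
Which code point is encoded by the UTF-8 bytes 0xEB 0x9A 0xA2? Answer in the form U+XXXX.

U+B6A2

Leading byte 0xEB = 11101011 matches 1110xxxx → 3-byte sequence.
Byte 1: 0xEB = 11101011, payload 1011 (4 bits).
Byte 2: 0x9A = 10011010 (10xxxxxx ✓), payload 011010.
Byte 3: 0xA2 = 10100010 (10xxxxxx ✓), payload 100010.
Concatenate: 1011011010100010 = 0xB6A2 (16 bits → U+B6A2).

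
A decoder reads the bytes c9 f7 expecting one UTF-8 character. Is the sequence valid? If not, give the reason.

Leading byte 0xC9 = 11001001 → 2-byte form.
Byte 2 is 0xF7 = 11110111, which is not 10xxxxxx — expected a continuation byte.

invalid (non-continuation byte where continuation expected)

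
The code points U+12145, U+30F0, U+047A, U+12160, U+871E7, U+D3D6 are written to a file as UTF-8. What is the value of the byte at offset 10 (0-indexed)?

U+12145 → 4-byte form F0 92 85 85 at offsets 0–3.
U+30F0 → 3-byte form E3 83 B0 at offsets 4–6.
U+047A → 2-byte form D1 BA at offsets 7–8.
U+12160 → 4-byte form F0 92 85 A0 at offsets 9–12.
Offset 10 falls in char 4's range; it's byte 2 of F0 92 85 A0 = 0x92.

0x92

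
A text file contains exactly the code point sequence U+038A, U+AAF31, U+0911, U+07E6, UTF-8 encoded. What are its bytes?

CE 8A F2 AA BC B1 E0 A4 91 DF A6

U+038A: 2-byte form → CE 8A.
U+AAF31: 4-byte form → F2 AA BC B1.
U+0911: 3-byte form → E0 A4 91.
U+07E6: 2-byte form → DF A6.
Concatenated (11 bytes): CE 8A F2 AA BC B1 E0 A4 91 DF A6.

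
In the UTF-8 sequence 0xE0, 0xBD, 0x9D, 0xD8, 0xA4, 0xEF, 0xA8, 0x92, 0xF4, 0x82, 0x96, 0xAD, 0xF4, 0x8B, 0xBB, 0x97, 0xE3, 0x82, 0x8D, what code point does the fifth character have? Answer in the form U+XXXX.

U+10BED7

Offset 0: leading byte 0xE0 = 11100000 → 3-byte char #1 = E0 BD 9D.
Offset 3: leading byte 0xD8 = 11011000 → 2-byte char #2 = D8 A4.
Offset 5: leading byte 0xEF = 11101111 → 3-byte char #3 = EF A8 92.
Offset 8: leading byte 0xF4 = 11110100 → 4-byte char #4 = F4 82 96 AD.
Offset 12: leading byte 0xF4 = 11110100 → 4-byte char #5 = F4 8B BB 97.
Leading byte 0xF4 = 11110100 matches 11110xxx → 4-byte sequence.
Byte 1: 0xF4 = 11110100, payload 100 (3 bits).
Byte 2: 0x8B = 10001011 (10xxxxxx ✓), payload 001011.
Byte 3: 0xBB = 10111011 (10xxxxxx ✓), payload 111011.
Byte 4: 0x97 = 10010111 (10xxxxxx ✓), payload 010111.
Concatenate: 100001011111011010111 = 0x10BED7 (21 bits → U+10BED7).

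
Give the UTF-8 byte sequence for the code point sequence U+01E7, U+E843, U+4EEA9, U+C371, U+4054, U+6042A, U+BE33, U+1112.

C7 A7 EE A1 83 F1 8E BA A9 EC 8D B1 E4 81 94 F1 A0 90 AA EB B8 B3 E1 84 92

U+01E7: 2-byte form → C7 A7.
U+E843: 3-byte form → EE A1 83.
U+4EEA9: 4-byte form → F1 8E BA A9.
U+C371: 3-byte form → EC 8D B1.
U+4054: 3-byte form → E4 81 94.
U+6042A: 4-byte form → F1 A0 90 AA.
U+BE33: 3-byte form → EB B8 B3.
U+1112: 3-byte form → E1 84 92.
Concatenated (25 bytes): C7 A7 EE A1 83 F1 8E BA A9 EC 8D B1 E4 81 94 F1 A0 90 AA EB B8 B3 E1 84 92.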